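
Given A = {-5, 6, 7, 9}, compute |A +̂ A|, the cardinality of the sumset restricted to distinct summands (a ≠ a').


Restricted sumset: A +̂ A = {a + a' : a ∈ A, a' ∈ A, a ≠ a'}.
Equivalently, take A + A and drop any sum 2a that is achievable ONLY as a + a for a ∈ A (i.e. sums representable only with equal summands).
Enumerate pairs (a, a') with a < a' (symmetric, so each unordered pair gives one sum; this covers all a ≠ a'):
  -5 + 6 = 1
  -5 + 7 = 2
  -5 + 9 = 4
  6 + 7 = 13
  6 + 9 = 15
  7 + 9 = 16
Collected distinct sums: {1, 2, 4, 13, 15, 16}
|A +̂ A| = 6
(Reference bound: |A +̂ A| ≥ 2|A| - 3 for |A| ≥ 2, with |A| = 4 giving ≥ 5.)

|A +̂ A| = 6


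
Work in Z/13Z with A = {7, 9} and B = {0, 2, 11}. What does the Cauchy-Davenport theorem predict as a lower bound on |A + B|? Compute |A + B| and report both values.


Cauchy-Davenport: |A + B| ≥ min(p, |A| + |B| - 1) for A, B nonempty in Z/pZ.
|A| = 2, |B| = 3, p = 13.
CD lower bound = min(13, 2 + 3 - 1) = min(13, 4) = 4.
Compute A + B mod 13 directly:
a = 7: 7+0=7, 7+2=9, 7+11=5
a = 9: 9+0=9, 9+2=11, 9+11=7
A + B = {5, 7, 9, 11}, so |A + B| = 4.
Verify: 4 ≥ 4? Yes ✓.

CD lower bound = 4, actual |A + B| = 4.


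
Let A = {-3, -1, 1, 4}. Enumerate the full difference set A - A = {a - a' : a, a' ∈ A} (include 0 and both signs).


A - A = {a - a' : a, a' ∈ A}.
Compute a - a' for each ordered pair (a, a'):
a = -3: -3--3=0, -3--1=-2, -3-1=-4, -3-4=-7
a = -1: -1--3=2, -1--1=0, -1-1=-2, -1-4=-5
a = 1: 1--3=4, 1--1=2, 1-1=0, 1-4=-3
a = 4: 4--3=7, 4--1=5, 4-1=3, 4-4=0
Collecting distinct values (and noting 0 appears from a-a):
A - A = {-7, -5, -4, -3, -2, 0, 2, 3, 4, 5, 7}
|A - A| = 11

A - A = {-7, -5, -4, -3, -2, 0, 2, 3, 4, 5, 7}


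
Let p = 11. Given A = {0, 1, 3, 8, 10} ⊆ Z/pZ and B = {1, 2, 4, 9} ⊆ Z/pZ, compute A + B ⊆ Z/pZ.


Work in Z/11Z: reduce every sum a + b modulo 11.
Enumerate all 20 pairs:
a = 0: 0+1=1, 0+2=2, 0+4=4, 0+9=9
a = 1: 1+1=2, 1+2=3, 1+4=5, 1+9=10
a = 3: 3+1=4, 3+2=5, 3+4=7, 3+9=1
a = 8: 8+1=9, 8+2=10, 8+4=1, 8+9=6
a = 10: 10+1=0, 10+2=1, 10+4=3, 10+9=8
Distinct residues collected: {0, 1, 2, 3, 4, 5, 6, 7, 8, 9, 10}
|A + B| = 11 (out of 11 total residues).

A + B = {0, 1, 2, 3, 4, 5, 6, 7, 8, 9, 10}


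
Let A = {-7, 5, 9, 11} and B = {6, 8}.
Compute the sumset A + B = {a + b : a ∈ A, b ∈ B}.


A + B = {a + b : a ∈ A, b ∈ B}.
Enumerate all |A|·|B| = 4·2 = 8 pairs (a, b) and collect distinct sums.
a = -7: -7+6=-1, -7+8=1
a = 5: 5+6=11, 5+8=13
a = 9: 9+6=15, 9+8=17
a = 11: 11+6=17, 11+8=19
Collecting distinct sums: A + B = {-1, 1, 11, 13, 15, 17, 19}
|A + B| = 7

A + B = {-1, 1, 11, 13, 15, 17, 19}


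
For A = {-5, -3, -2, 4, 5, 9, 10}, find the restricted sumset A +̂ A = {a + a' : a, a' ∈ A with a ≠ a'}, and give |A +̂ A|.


Restricted sumset: A +̂ A = {a + a' : a ∈ A, a' ∈ A, a ≠ a'}.
Equivalently, take A + A and drop any sum 2a that is achievable ONLY as a + a for a ∈ A (i.e. sums representable only with equal summands).
Enumerate pairs (a, a') with a < a' (symmetric, so each unordered pair gives one sum; this covers all a ≠ a'):
  -5 + -3 = -8
  -5 + -2 = -7
  -5 + 4 = -1
  -5 + 5 = 0
  -5 + 9 = 4
  -5 + 10 = 5
  -3 + -2 = -5
  -3 + 4 = 1
  -3 + 5 = 2
  -3 + 9 = 6
  -3 + 10 = 7
  -2 + 4 = 2
  -2 + 5 = 3
  -2 + 9 = 7
  -2 + 10 = 8
  4 + 5 = 9
  4 + 9 = 13
  4 + 10 = 14
  5 + 9 = 14
  5 + 10 = 15
  9 + 10 = 19
Collected distinct sums: {-8, -7, -5, -1, 0, 1, 2, 3, 4, 5, 6, 7, 8, 9, 13, 14, 15, 19}
|A +̂ A| = 18
(Reference bound: |A +̂ A| ≥ 2|A| - 3 for |A| ≥ 2, with |A| = 7 giving ≥ 11.)

|A +̂ A| = 18


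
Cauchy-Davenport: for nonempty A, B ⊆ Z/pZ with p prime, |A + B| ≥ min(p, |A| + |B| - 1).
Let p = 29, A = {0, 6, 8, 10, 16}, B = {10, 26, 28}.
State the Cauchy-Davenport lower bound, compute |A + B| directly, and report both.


Cauchy-Davenport: |A + B| ≥ min(p, |A| + |B| - 1) for A, B nonempty in Z/pZ.
|A| = 5, |B| = 3, p = 29.
CD lower bound = min(29, 5 + 3 - 1) = min(29, 7) = 7.
Compute A + B mod 29 directly:
a = 0: 0+10=10, 0+26=26, 0+28=28
a = 6: 6+10=16, 6+26=3, 6+28=5
a = 8: 8+10=18, 8+26=5, 8+28=7
a = 10: 10+10=20, 10+26=7, 10+28=9
a = 16: 16+10=26, 16+26=13, 16+28=15
A + B = {3, 5, 7, 9, 10, 13, 15, 16, 18, 20, 26, 28}, so |A + B| = 12.
Verify: 12 ≥ 7? Yes ✓.

CD lower bound = 7, actual |A + B| = 12.


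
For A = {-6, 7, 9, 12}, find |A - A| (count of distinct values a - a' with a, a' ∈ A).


A - A = {a - a' : a, a' ∈ A}; |A| = 4.
Bounds: 2|A|-1 ≤ |A - A| ≤ |A|² - |A| + 1, i.e. 7 ≤ |A - A| ≤ 13.
Note: 0 ∈ A - A always (from a - a). The set is symmetric: if d ∈ A - A then -d ∈ A - A.
Enumerate nonzero differences d = a - a' with a > a' (then include -d):
Positive differences: {2, 3, 5, 13, 15, 18}
Full difference set: {0} ∪ (positive diffs) ∪ (negative diffs).
|A - A| = 1 + 2·6 = 13 (matches direct enumeration: 13).

|A - A| = 13


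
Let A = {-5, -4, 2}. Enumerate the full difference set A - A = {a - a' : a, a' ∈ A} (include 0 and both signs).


A - A = {a - a' : a, a' ∈ A}.
Compute a - a' for each ordered pair (a, a'):
a = -5: -5--5=0, -5--4=-1, -5-2=-7
a = -4: -4--5=1, -4--4=0, -4-2=-6
a = 2: 2--5=7, 2--4=6, 2-2=0
Collecting distinct values (and noting 0 appears from a-a):
A - A = {-7, -6, -1, 0, 1, 6, 7}
|A - A| = 7

A - A = {-7, -6, -1, 0, 1, 6, 7}


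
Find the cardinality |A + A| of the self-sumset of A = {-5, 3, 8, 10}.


A + A = {a + a' : a, a' ∈ A}; |A| = 4.
General bounds: 2|A| - 1 ≤ |A + A| ≤ |A|(|A|+1)/2, i.e. 7 ≤ |A + A| ≤ 10.
Lower bound 2|A|-1 is attained iff A is an arithmetic progression.
Enumerate sums a + a' for a ≤ a' (symmetric, so this suffices):
a = -5: -5+-5=-10, -5+3=-2, -5+8=3, -5+10=5
a = 3: 3+3=6, 3+8=11, 3+10=13
a = 8: 8+8=16, 8+10=18
a = 10: 10+10=20
Distinct sums: {-10, -2, 3, 5, 6, 11, 13, 16, 18, 20}
|A + A| = 10

|A + A| = 10


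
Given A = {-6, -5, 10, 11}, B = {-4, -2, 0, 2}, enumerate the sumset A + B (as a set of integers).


A + B = {a + b : a ∈ A, b ∈ B}.
Enumerate all |A|·|B| = 4·4 = 16 pairs (a, b) and collect distinct sums.
a = -6: -6+-4=-10, -6+-2=-8, -6+0=-6, -6+2=-4
a = -5: -5+-4=-9, -5+-2=-7, -5+0=-5, -5+2=-3
a = 10: 10+-4=6, 10+-2=8, 10+0=10, 10+2=12
a = 11: 11+-4=7, 11+-2=9, 11+0=11, 11+2=13
Collecting distinct sums: A + B = {-10, -9, -8, -7, -6, -5, -4, -3, 6, 7, 8, 9, 10, 11, 12, 13}
|A + B| = 16

A + B = {-10, -9, -8, -7, -6, -5, -4, -3, 6, 7, 8, 9, 10, 11, 12, 13}


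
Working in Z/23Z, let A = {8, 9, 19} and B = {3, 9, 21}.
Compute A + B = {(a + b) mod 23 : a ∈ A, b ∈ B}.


Work in Z/23Z: reduce every sum a + b modulo 23.
Enumerate all 9 pairs:
a = 8: 8+3=11, 8+9=17, 8+21=6
a = 9: 9+3=12, 9+9=18, 9+21=7
a = 19: 19+3=22, 19+9=5, 19+21=17
Distinct residues collected: {5, 6, 7, 11, 12, 17, 18, 22}
|A + B| = 8 (out of 23 total residues).

A + B = {5, 6, 7, 11, 12, 17, 18, 22}


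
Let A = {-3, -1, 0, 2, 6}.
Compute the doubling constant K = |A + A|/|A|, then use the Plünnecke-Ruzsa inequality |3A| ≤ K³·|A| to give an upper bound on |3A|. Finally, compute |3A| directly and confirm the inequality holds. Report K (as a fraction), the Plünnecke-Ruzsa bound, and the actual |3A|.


|A| = 5.
Step 1: Compute A + A by enumerating all 25 pairs.
A + A = {-6, -4, -3, -2, -1, 0, 1, 2, 3, 4, 5, 6, 8, 12}, so |A + A| = 14.
Step 2: Doubling constant K = |A + A|/|A| = 14/5 = 14/5 ≈ 2.8000.
Step 3: Plünnecke-Ruzsa gives |3A| ≤ K³·|A| = (2.8000)³ · 5 ≈ 109.7600.
Step 4: Compute 3A = A + A + A directly by enumerating all triples (a,b,c) ∈ A³; |3A| = 23.
Step 5: Check 23 ≤ 109.7600? Yes ✓.

K = 14/5, Plünnecke-Ruzsa bound K³|A| ≈ 109.7600, |3A| = 23, inequality holds.


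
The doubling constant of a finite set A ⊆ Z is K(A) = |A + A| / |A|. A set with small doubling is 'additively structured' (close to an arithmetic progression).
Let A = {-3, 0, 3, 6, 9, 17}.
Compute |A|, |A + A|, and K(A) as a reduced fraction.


|A| = 6.
Compute A + A by enumerating all 36 pairs.
A + A = {-6, -3, 0, 3, 6, 9, 12, 14, 15, 17, 18, 20, 23, 26, 34}, so |A + A| = 15.
K = |A + A| / |A| = 15/6 = 5/2 ≈ 2.5000.
Reference: AP of size 6 gives K = 11/6 ≈ 1.8333; a fully generic set of size 6 gives K ≈ 3.5000.

|A| = 6, |A + A| = 15, K = 15/6 = 5/2.


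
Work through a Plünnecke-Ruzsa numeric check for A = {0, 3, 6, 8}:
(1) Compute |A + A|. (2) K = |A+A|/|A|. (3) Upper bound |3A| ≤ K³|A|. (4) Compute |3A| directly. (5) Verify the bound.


|A| = 4.
Step 1: Compute A + A by enumerating all 16 pairs.
A + A = {0, 3, 6, 8, 9, 11, 12, 14, 16}, so |A + A| = 9.
Step 2: Doubling constant K = |A + A|/|A| = 9/4 = 9/4 ≈ 2.2500.
Step 3: Plünnecke-Ruzsa gives |3A| ≤ K³·|A| = (2.2500)³ · 4 ≈ 45.5625.
Step 4: Compute 3A = A + A + A directly by enumerating all triples (a,b,c) ∈ A³; |3A| = 16.
Step 5: Check 16 ≤ 45.5625? Yes ✓.

K = 9/4, Plünnecke-Ruzsa bound K³|A| ≈ 45.5625, |3A| = 16, inequality holds.


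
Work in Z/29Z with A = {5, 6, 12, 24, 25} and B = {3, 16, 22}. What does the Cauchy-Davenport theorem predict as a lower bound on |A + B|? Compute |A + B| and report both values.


Cauchy-Davenport: |A + B| ≥ min(p, |A| + |B| - 1) for A, B nonempty in Z/pZ.
|A| = 5, |B| = 3, p = 29.
CD lower bound = min(29, 5 + 3 - 1) = min(29, 7) = 7.
Compute A + B mod 29 directly:
a = 5: 5+3=8, 5+16=21, 5+22=27
a = 6: 6+3=9, 6+16=22, 6+22=28
a = 12: 12+3=15, 12+16=28, 12+22=5
a = 24: 24+3=27, 24+16=11, 24+22=17
a = 25: 25+3=28, 25+16=12, 25+22=18
A + B = {5, 8, 9, 11, 12, 15, 17, 18, 21, 22, 27, 28}, so |A + B| = 12.
Verify: 12 ≥ 7? Yes ✓.

CD lower bound = 7, actual |A + B| = 12.


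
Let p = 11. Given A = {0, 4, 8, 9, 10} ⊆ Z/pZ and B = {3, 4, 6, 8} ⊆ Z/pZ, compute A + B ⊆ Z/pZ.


Work in Z/11Z: reduce every sum a + b modulo 11.
Enumerate all 20 pairs:
a = 0: 0+3=3, 0+4=4, 0+6=6, 0+8=8
a = 4: 4+3=7, 4+4=8, 4+6=10, 4+8=1
a = 8: 8+3=0, 8+4=1, 8+6=3, 8+8=5
a = 9: 9+3=1, 9+4=2, 9+6=4, 9+8=6
a = 10: 10+3=2, 10+4=3, 10+6=5, 10+8=7
Distinct residues collected: {0, 1, 2, 3, 4, 5, 6, 7, 8, 10}
|A + B| = 10 (out of 11 total residues).

A + B = {0, 1, 2, 3, 4, 5, 6, 7, 8, 10}


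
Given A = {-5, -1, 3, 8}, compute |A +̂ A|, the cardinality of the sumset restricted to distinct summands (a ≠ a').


Restricted sumset: A +̂ A = {a + a' : a ∈ A, a' ∈ A, a ≠ a'}.
Equivalently, take A + A and drop any sum 2a that is achievable ONLY as a + a for a ∈ A (i.e. sums representable only with equal summands).
Enumerate pairs (a, a') with a < a' (symmetric, so each unordered pair gives one sum; this covers all a ≠ a'):
  -5 + -1 = -6
  -5 + 3 = -2
  -5 + 8 = 3
  -1 + 3 = 2
  -1 + 8 = 7
  3 + 8 = 11
Collected distinct sums: {-6, -2, 2, 3, 7, 11}
|A +̂ A| = 6
(Reference bound: |A +̂ A| ≥ 2|A| - 3 for |A| ≥ 2, with |A| = 4 giving ≥ 5.)

|A +̂ A| = 6


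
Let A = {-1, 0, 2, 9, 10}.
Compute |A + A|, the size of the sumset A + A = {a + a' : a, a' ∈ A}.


A + A = {a + a' : a, a' ∈ A}; |A| = 5.
General bounds: 2|A| - 1 ≤ |A + A| ≤ |A|(|A|+1)/2, i.e. 9 ≤ |A + A| ≤ 15.
Lower bound 2|A|-1 is attained iff A is an arithmetic progression.
Enumerate sums a + a' for a ≤ a' (symmetric, so this suffices):
a = -1: -1+-1=-2, -1+0=-1, -1+2=1, -1+9=8, -1+10=9
a = 0: 0+0=0, 0+2=2, 0+9=9, 0+10=10
a = 2: 2+2=4, 2+9=11, 2+10=12
a = 9: 9+9=18, 9+10=19
a = 10: 10+10=20
Distinct sums: {-2, -1, 0, 1, 2, 4, 8, 9, 10, 11, 12, 18, 19, 20}
|A + A| = 14

|A + A| = 14


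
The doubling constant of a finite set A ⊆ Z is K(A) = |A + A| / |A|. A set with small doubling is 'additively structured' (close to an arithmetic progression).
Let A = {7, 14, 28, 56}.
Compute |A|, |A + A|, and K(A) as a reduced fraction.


|A| = 4.
Compute A + A by enumerating all 16 pairs.
A + A = {14, 21, 28, 35, 42, 56, 63, 70, 84, 112}, so |A + A| = 10.
K = |A + A| / |A| = 10/4 = 5/2 ≈ 2.5000.
Reference: AP of size 4 gives K = 7/4 ≈ 1.7500; a fully generic set of size 4 gives K ≈ 2.5000.

|A| = 4, |A + A| = 10, K = 10/4 = 5/2.


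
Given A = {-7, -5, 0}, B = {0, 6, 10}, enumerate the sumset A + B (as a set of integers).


A + B = {a + b : a ∈ A, b ∈ B}.
Enumerate all |A|·|B| = 3·3 = 9 pairs (a, b) and collect distinct sums.
a = -7: -7+0=-7, -7+6=-1, -7+10=3
a = -5: -5+0=-5, -5+6=1, -5+10=5
a = 0: 0+0=0, 0+6=6, 0+10=10
Collecting distinct sums: A + B = {-7, -5, -1, 0, 1, 3, 5, 6, 10}
|A + B| = 9

A + B = {-7, -5, -1, 0, 1, 3, 5, 6, 10}


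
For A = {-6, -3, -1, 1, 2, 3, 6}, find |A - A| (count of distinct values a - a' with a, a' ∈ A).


A - A = {a - a' : a, a' ∈ A}; |A| = 7.
Bounds: 2|A|-1 ≤ |A - A| ≤ |A|² - |A| + 1, i.e. 13 ≤ |A - A| ≤ 43.
Note: 0 ∈ A - A always (from a - a). The set is symmetric: if d ∈ A - A then -d ∈ A - A.
Enumerate nonzero differences d = a - a' with a > a' (then include -d):
Positive differences: {1, 2, 3, 4, 5, 6, 7, 8, 9, 12}
Full difference set: {0} ∪ (positive diffs) ∪ (negative diffs).
|A - A| = 1 + 2·10 = 21 (matches direct enumeration: 21).

|A - A| = 21


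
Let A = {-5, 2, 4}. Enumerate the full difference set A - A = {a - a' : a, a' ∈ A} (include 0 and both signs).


A - A = {a - a' : a, a' ∈ A}.
Compute a - a' for each ordered pair (a, a'):
a = -5: -5--5=0, -5-2=-7, -5-4=-9
a = 2: 2--5=7, 2-2=0, 2-4=-2
a = 4: 4--5=9, 4-2=2, 4-4=0
Collecting distinct values (and noting 0 appears from a-a):
A - A = {-9, -7, -2, 0, 2, 7, 9}
|A - A| = 7

A - A = {-9, -7, -2, 0, 2, 7, 9}


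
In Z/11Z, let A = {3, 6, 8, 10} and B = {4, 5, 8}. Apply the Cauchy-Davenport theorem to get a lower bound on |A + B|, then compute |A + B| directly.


Cauchy-Davenport: |A + B| ≥ min(p, |A| + |B| - 1) for A, B nonempty in Z/pZ.
|A| = 4, |B| = 3, p = 11.
CD lower bound = min(11, 4 + 3 - 1) = min(11, 6) = 6.
Compute A + B mod 11 directly:
a = 3: 3+4=7, 3+5=8, 3+8=0
a = 6: 6+4=10, 6+5=0, 6+8=3
a = 8: 8+4=1, 8+5=2, 8+8=5
a = 10: 10+4=3, 10+5=4, 10+8=7
A + B = {0, 1, 2, 3, 4, 5, 7, 8, 10}, so |A + B| = 9.
Verify: 9 ≥ 6? Yes ✓.

CD lower bound = 6, actual |A + B| = 9.


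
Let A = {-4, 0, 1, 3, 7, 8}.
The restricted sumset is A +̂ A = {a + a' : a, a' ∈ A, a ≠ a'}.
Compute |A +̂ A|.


Restricted sumset: A +̂ A = {a + a' : a ∈ A, a' ∈ A, a ≠ a'}.
Equivalently, take A + A and drop any sum 2a that is achievable ONLY as a + a for a ∈ A (i.e. sums representable only with equal summands).
Enumerate pairs (a, a') with a < a' (symmetric, so each unordered pair gives one sum; this covers all a ≠ a'):
  -4 + 0 = -4
  -4 + 1 = -3
  -4 + 3 = -1
  -4 + 7 = 3
  -4 + 8 = 4
  0 + 1 = 1
  0 + 3 = 3
  0 + 7 = 7
  0 + 8 = 8
  1 + 3 = 4
  1 + 7 = 8
  1 + 8 = 9
  3 + 7 = 10
  3 + 8 = 11
  7 + 8 = 15
Collected distinct sums: {-4, -3, -1, 1, 3, 4, 7, 8, 9, 10, 11, 15}
|A +̂ A| = 12
(Reference bound: |A +̂ A| ≥ 2|A| - 3 for |A| ≥ 2, with |A| = 6 giving ≥ 9.)

|A +̂ A| = 12


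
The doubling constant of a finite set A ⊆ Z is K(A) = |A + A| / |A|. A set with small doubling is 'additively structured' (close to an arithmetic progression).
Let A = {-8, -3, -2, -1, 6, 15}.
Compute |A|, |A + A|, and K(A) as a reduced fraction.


|A| = 6.
Compute A + A by enumerating all 36 pairs.
A + A = {-16, -11, -10, -9, -6, -5, -4, -3, -2, 3, 4, 5, 7, 12, 13, 14, 21, 30}, so |A + A| = 18.
K = |A + A| / |A| = 18/6 = 3/1 ≈ 3.0000.
Reference: AP of size 6 gives K = 11/6 ≈ 1.8333; a fully generic set of size 6 gives K ≈ 3.5000.

|A| = 6, |A + A| = 18, K = 18/6 = 3/1.


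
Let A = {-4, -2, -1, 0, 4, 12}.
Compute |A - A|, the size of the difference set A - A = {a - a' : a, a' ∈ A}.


A - A = {a - a' : a, a' ∈ A}; |A| = 6.
Bounds: 2|A|-1 ≤ |A - A| ≤ |A|² - |A| + 1, i.e. 11 ≤ |A - A| ≤ 31.
Note: 0 ∈ A - A always (from a - a). The set is symmetric: if d ∈ A - A then -d ∈ A - A.
Enumerate nonzero differences d = a - a' with a > a' (then include -d):
Positive differences: {1, 2, 3, 4, 5, 6, 8, 12, 13, 14, 16}
Full difference set: {0} ∪ (positive diffs) ∪ (negative diffs).
|A - A| = 1 + 2·11 = 23 (matches direct enumeration: 23).

|A - A| = 23


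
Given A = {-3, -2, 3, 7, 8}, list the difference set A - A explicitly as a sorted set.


A - A = {a - a' : a, a' ∈ A}.
Compute a - a' for each ordered pair (a, a'):
a = -3: -3--3=0, -3--2=-1, -3-3=-6, -3-7=-10, -3-8=-11
a = -2: -2--3=1, -2--2=0, -2-3=-5, -2-7=-9, -2-8=-10
a = 3: 3--3=6, 3--2=5, 3-3=0, 3-7=-4, 3-8=-5
a = 7: 7--3=10, 7--2=9, 7-3=4, 7-7=0, 7-8=-1
a = 8: 8--3=11, 8--2=10, 8-3=5, 8-7=1, 8-8=0
Collecting distinct values (and noting 0 appears from a-a):
A - A = {-11, -10, -9, -6, -5, -4, -1, 0, 1, 4, 5, 6, 9, 10, 11}
|A - A| = 15

A - A = {-11, -10, -9, -6, -5, -4, -1, 0, 1, 4, 5, 6, 9, 10, 11}


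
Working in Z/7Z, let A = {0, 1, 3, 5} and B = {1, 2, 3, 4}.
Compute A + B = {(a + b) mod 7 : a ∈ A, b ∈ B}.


Work in Z/7Z: reduce every sum a + b modulo 7.
Enumerate all 16 pairs:
a = 0: 0+1=1, 0+2=2, 0+3=3, 0+4=4
a = 1: 1+1=2, 1+2=3, 1+3=4, 1+4=5
a = 3: 3+1=4, 3+2=5, 3+3=6, 3+4=0
a = 5: 5+1=6, 5+2=0, 5+3=1, 5+4=2
Distinct residues collected: {0, 1, 2, 3, 4, 5, 6}
|A + B| = 7 (out of 7 total residues).

A + B = {0, 1, 2, 3, 4, 5, 6}


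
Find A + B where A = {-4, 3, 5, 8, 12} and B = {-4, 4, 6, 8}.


A + B = {a + b : a ∈ A, b ∈ B}.
Enumerate all |A|·|B| = 5·4 = 20 pairs (a, b) and collect distinct sums.
a = -4: -4+-4=-8, -4+4=0, -4+6=2, -4+8=4
a = 3: 3+-4=-1, 3+4=7, 3+6=9, 3+8=11
a = 5: 5+-4=1, 5+4=9, 5+6=11, 5+8=13
a = 8: 8+-4=4, 8+4=12, 8+6=14, 8+8=16
a = 12: 12+-4=8, 12+4=16, 12+6=18, 12+8=20
Collecting distinct sums: A + B = {-8, -1, 0, 1, 2, 4, 7, 8, 9, 11, 12, 13, 14, 16, 18, 20}
|A + B| = 16

A + B = {-8, -1, 0, 1, 2, 4, 7, 8, 9, 11, 12, 13, 14, 16, 18, 20}


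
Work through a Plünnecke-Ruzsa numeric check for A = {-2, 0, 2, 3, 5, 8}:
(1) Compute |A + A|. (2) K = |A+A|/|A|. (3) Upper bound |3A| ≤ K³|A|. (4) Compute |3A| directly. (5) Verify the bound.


|A| = 6.
Step 1: Compute A + A by enumerating all 36 pairs.
A + A = {-4, -2, 0, 1, 2, 3, 4, 5, 6, 7, 8, 10, 11, 13, 16}, so |A + A| = 15.
Step 2: Doubling constant K = |A + A|/|A| = 15/6 = 15/6 ≈ 2.5000.
Step 3: Plünnecke-Ruzsa gives |3A| ≤ K³·|A| = (2.5000)³ · 6 ≈ 93.7500.
Step 4: Compute 3A = A + A + A directly by enumerating all triples (a,b,c) ∈ A³; |3A| = 25.
Step 5: Check 25 ≤ 93.7500? Yes ✓.

K = 15/6, Plünnecke-Ruzsa bound K³|A| ≈ 93.7500, |3A| = 25, inequality holds.


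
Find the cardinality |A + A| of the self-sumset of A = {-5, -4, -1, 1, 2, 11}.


A + A = {a + a' : a, a' ∈ A}; |A| = 6.
General bounds: 2|A| - 1 ≤ |A + A| ≤ |A|(|A|+1)/2, i.e. 11 ≤ |A + A| ≤ 21.
Lower bound 2|A|-1 is attained iff A is an arithmetic progression.
Enumerate sums a + a' for a ≤ a' (symmetric, so this suffices):
a = -5: -5+-5=-10, -5+-4=-9, -5+-1=-6, -5+1=-4, -5+2=-3, -5+11=6
a = -4: -4+-4=-8, -4+-1=-5, -4+1=-3, -4+2=-2, -4+11=7
a = -1: -1+-1=-2, -1+1=0, -1+2=1, -1+11=10
a = 1: 1+1=2, 1+2=3, 1+11=12
a = 2: 2+2=4, 2+11=13
a = 11: 11+11=22
Distinct sums: {-10, -9, -8, -6, -5, -4, -3, -2, 0, 1, 2, 3, 4, 6, 7, 10, 12, 13, 22}
|A + A| = 19

|A + A| = 19


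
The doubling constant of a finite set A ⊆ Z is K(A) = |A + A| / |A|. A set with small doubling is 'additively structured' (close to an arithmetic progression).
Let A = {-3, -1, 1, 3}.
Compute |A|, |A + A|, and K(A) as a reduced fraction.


|A| = 4.
Compute A + A by enumerating all 16 pairs.
A + A = {-6, -4, -2, 0, 2, 4, 6}, so |A + A| = 7.
K = |A + A| / |A| = 7/4 (already in lowest terms) ≈ 1.7500.
Reference: AP of size 4 gives K = 7/4 ≈ 1.7500; a fully generic set of size 4 gives K ≈ 2.5000.

|A| = 4, |A + A| = 7, K = 7/4.


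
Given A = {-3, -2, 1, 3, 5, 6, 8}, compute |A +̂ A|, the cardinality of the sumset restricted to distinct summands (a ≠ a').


Restricted sumset: A +̂ A = {a + a' : a ∈ A, a' ∈ A, a ≠ a'}.
Equivalently, take A + A and drop any sum 2a that is achievable ONLY as a + a for a ∈ A (i.e. sums representable only with equal summands).
Enumerate pairs (a, a') with a < a' (symmetric, so each unordered pair gives one sum; this covers all a ≠ a'):
  -3 + -2 = -5
  -3 + 1 = -2
  -3 + 3 = 0
  -3 + 5 = 2
  -3 + 6 = 3
  -3 + 8 = 5
  -2 + 1 = -1
  -2 + 3 = 1
  -2 + 5 = 3
  -2 + 6 = 4
  -2 + 8 = 6
  1 + 3 = 4
  1 + 5 = 6
  1 + 6 = 7
  1 + 8 = 9
  3 + 5 = 8
  3 + 6 = 9
  3 + 8 = 11
  5 + 6 = 11
  5 + 8 = 13
  6 + 8 = 14
Collected distinct sums: {-5, -2, -1, 0, 1, 2, 3, 4, 5, 6, 7, 8, 9, 11, 13, 14}
|A +̂ A| = 16
(Reference bound: |A +̂ A| ≥ 2|A| - 3 for |A| ≥ 2, with |A| = 7 giving ≥ 11.)

|A +̂ A| = 16


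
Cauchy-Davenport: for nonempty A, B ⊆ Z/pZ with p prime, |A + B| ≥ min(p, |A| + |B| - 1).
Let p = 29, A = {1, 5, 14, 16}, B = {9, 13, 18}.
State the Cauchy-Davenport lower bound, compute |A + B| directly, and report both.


Cauchy-Davenport: |A + B| ≥ min(p, |A| + |B| - 1) for A, B nonempty in Z/pZ.
|A| = 4, |B| = 3, p = 29.
CD lower bound = min(29, 4 + 3 - 1) = min(29, 6) = 6.
Compute A + B mod 29 directly:
a = 1: 1+9=10, 1+13=14, 1+18=19
a = 5: 5+9=14, 5+13=18, 5+18=23
a = 14: 14+9=23, 14+13=27, 14+18=3
a = 16: 16+9=25, 16+13=0, 16+18=5
A + B = {0, 3, 5, 10, 14, 18, 19, 23, 25, 27}, so |A + B| = 10.
Verify: 10 ≥ 6? Yes ✓.

CD lower bound = 6, actual |A + B| = 10.


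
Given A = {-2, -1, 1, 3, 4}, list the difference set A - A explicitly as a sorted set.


A - A = {a - a' : a, a' ∈ A}.
Compute a - a' for each ordered pair (a, a'):
a = -2: -2--2=0, -2--1=-1, -2-1=-3, -2-3=-5, -2-4=-6
a = -1: -1--2=1, -1--1=0, -1-1=-2, -1-3=-4, -1-4=-5
a = 1: 1--2=3, 1--1=2, 1-1=0, 1-3=-2, 1-4=-3
a = 3: 3--2=5, 3--1=4, 3-1=2, 3-3=0, 3-4=-1
a = 4: 4--2=6, 4--1=5, 4-1=3, 4-3=1, 4-4=0
Collecting distinct values (and noting 0 appears from a-a):
A - A = {-6, -5, -4, -3, -2, -1, 0, 1, 2, 3, 4, 5, 6}
|A - A| = 13

A - A = {-6, -5, -4, -3, -2, -1, 0, 1, 2, 3, 4, 5, 6}


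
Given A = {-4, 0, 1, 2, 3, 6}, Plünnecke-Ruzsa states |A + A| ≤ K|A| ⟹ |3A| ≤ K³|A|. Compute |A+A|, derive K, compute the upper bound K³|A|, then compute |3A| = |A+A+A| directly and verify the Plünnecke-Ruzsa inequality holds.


|A| = 6.
Step 1: Compute A + A by enumerating all 36 pairs.
A + A = {-8, -4, -3, -2, -1, 0, 1, 2, 3, 4, 5, 6, 7, 8, 9, 12}, so |A + A| = 16.
Step 2: Doubling constant K = |A + A|/|A| = 16/6 = 16/6 ≈ 2.6667.
Step 3: Plünnecke-Ruzsa gives |3A| ≤ K³·|A| = (2.6667)³ · 6 ≈ 113.7778.
Step 4: Compute 3A = A + A + A directly by enumerating all triples (a,b,c) ∈ A³; |3A| = 26.
Step 5: Check 26 ≤ 113.7778? Yes ✓.

K = 16/6, Plünnecke-Ruzsa bound K³|A| ≈ 113.7778, |3A| = 26, inequality holds.


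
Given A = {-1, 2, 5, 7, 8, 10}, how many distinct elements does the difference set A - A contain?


A - A = {a - a' : a, a' ∈ A}; |A| = 6.
Bounds: 2|A|-1 ≤ |A - A| ≤ |A|² - |A| + 1, i.e. 11 ≤ |A - A| ≤ 31.
Note: 0 ∈ A - A always (from a - a). The set is symmetric: if d ∈ A - A then -d ∈ A - A.
Enumerate nonzero differences d = a - a' with a > a' (then include -d):
Positive differences: {1, 2, 3, 5, 6, 8, 9, 11}
Full difference set: {0} ∪ (positive diffs) ∪ (negative diffs).
|A - A| = 1 + 2·8 = 17 (matches direct enumeration: 17).

|A - A| = 17


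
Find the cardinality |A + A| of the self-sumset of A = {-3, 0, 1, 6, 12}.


A + A = {a + a' : a, a' ∈ A}; |A| = 5.
General bounds: 2|A| - 1 ≤ |A + A| ≤ |A|(|A|+1)/2, i.e. 9 ≤ |A + A| ≤ 15.
Lower bound 2|A|-1 is attained iff A is an arithmetic progression.
Enumerate sums a + a' for a ≤ a' (symmetric, so this suffices):
a = -3: -3+-3=-6, -3+0=-3, -3+1=-2, -3+6=3, -3+12=9
a = 0: 0+0=0, 0+1=1, 0+6=6, 0+12=12
a = 1: 1+1=2, 1+6=7, 1+12=13
a = 6: 6+6=12, 6+12=18
a = 12: 12+12=24
Distinct sums: {-6, -3, -2, 0, 1, 2, 3, 6, 7, 9, 12, 13, 18, 24}
|A + A| = 14

|A + A| = 14


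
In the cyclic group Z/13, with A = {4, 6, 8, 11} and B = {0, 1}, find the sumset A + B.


Work in Z/13Z: reduce every sum a + b modulo 13.
Enumerate all 8 pairs:
a = 4: 4+0=4, 4+1=5
a = 6: 6+0=6, 6+1=7
a = 8: 8+0=8, 8+1=9
a = 11: 11+0=11, 11+1=12
Distinct residues collected: {4, 5, 6, 7, 8, 9, 11, 12}
|A + B| = 8 (out of 13 total residues).

A + B = {4, 5, 6, 7, 8, 9, 11, 12}


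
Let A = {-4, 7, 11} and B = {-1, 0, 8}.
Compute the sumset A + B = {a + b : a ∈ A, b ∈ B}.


A + B = {a + b : a ∈ A, b ∈ B}.
Enumerate all |A|·|B| = 3·3 = 9 pairs (a, b) and collect distinct sums.
a = -4: -4+-1=-5, -4+0=-4, -4+8=4
a = 7: 7+-1=6, 7+0=7, 7+8=15
a = 11: 11+-1=10, 11+0=11, 11+8=19
Collecting distinct sums: A + B = {-5, -4, 4, 6, 7, 10, 11, 15, 19}
|A + B| = 9

A + B = {-5, -4, 4, 6, 7, 10, 11, 15, 19}


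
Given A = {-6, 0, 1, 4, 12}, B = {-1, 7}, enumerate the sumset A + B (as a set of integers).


A + B = {a + b : a ∈ A, b ∈ B}.
Enumerate all |A|·|B| = 5·2 = 10 pairs (a, b) and collect distinct sums.
a = -6: -6+-1=-7, -6+7=1
a = 0: 0+-1=-1, 0+7=7
a = 1: 1+-1=0, 1+7=8
a = 4: 4+-1=3, 4+7=11
a = 12: 12+-1=11, 12+7=19
Collecting distinct sums: A + B = {-7, -1, 0, 1, 3, 7, 8, 11, 19}
|A + B| = 9

A + B = {-7, -1, 0, 1, 3, 7, 8, 11, 19}


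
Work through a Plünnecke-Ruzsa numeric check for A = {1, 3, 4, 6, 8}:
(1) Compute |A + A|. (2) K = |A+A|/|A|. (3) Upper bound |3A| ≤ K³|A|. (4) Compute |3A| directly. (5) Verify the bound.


|A| = 5.
Step 1: Compute A + A by enumerating all 25 pairs.
A + A = {2, 4, 5, 6, 7, 8, 9, 10, 11, 12, 14, 16}, so |A + A| = 12.
Step 2: Doubling constant K = |A + A|/|A| = 12/5 = 12/5 ≈ 2.4000.
Step 3: Plünnecke-Ruzsa gives |3A| ≤ K³·|A| = (2.4000)³ · 5 ≈ 69.1200.
Step 4: Compute 3A = A + A + A directly by enumerating all triples (a,b,c) ∈ A³; |3A| = 19.
Step 5: Check 19 ≤ 69.1200? Yes ✓.

K = 12/5, Plünnecke-Ruzsa bound K³|A| ≈ 69.1200, |3A| = 19, inequality holds.


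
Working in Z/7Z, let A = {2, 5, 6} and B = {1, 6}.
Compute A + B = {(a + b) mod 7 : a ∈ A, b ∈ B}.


Work in Z/7Z: reduce every sum a + b modulo 7.
Enumerate all 6 pairs:
a = 2: 2+1=3, 2+6=1
a = 5: 5+1=6, 5+6=4
a = 6: 6+1=0, 6+6=5
Distinct residues collected: {0, 1, 3, 4, 5, 6}
|A + B| = 6 (out of 7 total residues).

A + B = {0, 1, 3, 4, 5, 6}


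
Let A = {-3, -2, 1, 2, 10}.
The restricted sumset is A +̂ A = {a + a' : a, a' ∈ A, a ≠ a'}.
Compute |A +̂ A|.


Restricted sumset: A +̂ A = {a + a' : a ∈ A, a' ∈ A, a ≠ a'}.
Equivalently, take A + A and drop any sum 2a that is achievable ONLY as a + a for a ∈ A (i.e. sums representable only with equal summands).
Enumerate pairs (a, a') with a < a' (symmetric, so each unordered pair gives one sum; this covers all a ≠ a'):
  -3 + -2 = -5
  -3 + 1 = -2
  -3 + 2 = -1
  -3 + 10 = 7
  -2 + 1 = -1
  -2 + 2 = 0
  -2 + 10 = 8
  1 + 2 = 3
  1 + 10 = 11
  2 + 10 = 12
Collected distinct sums: {-5, -2, -1, 0, 3, 7, 8, 11, 12}
|A +̂ A| = 9
(Reference bound: |A +̂ A| ≥ 2|A| - 3 for |A| ≥ 2, with |A| = 5 giving ≥ 7.)

|A +̂ A| = 9


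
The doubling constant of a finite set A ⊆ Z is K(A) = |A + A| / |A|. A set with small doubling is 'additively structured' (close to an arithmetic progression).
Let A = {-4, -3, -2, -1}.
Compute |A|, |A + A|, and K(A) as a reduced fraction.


|A| = 4.
Compute A + A by enumerating all 16 pairs.
A + A = {-8, -7, -6, -5, -4, -3, -2}, so |A + A| = 7.
K = |A + A| / |A| = 7/4 (already in lowest terms) ≈ 1.7500.
Reference: AP of size 4 gives K = 7/4 ≈ 1.7500; a fully generic set of size 4 gives K ≈ 2.5000.

|A| = 4, |A + A| = 7, K = 7/4.


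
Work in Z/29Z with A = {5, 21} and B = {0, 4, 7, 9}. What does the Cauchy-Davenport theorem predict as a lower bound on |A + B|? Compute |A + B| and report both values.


Cauchy-Davenport: |A + B| ≥ min(p, |A| + |B| - 1) for A, B nonempty in Z/pZ.
|A| = 2, |B| = 4, p = 29.
CD lower bound = min(29, 2 + 4 - 1) = min(29, 5) = 5.
Compute A + B mod 29 directly:
a = 5: 5+0=5, 5+4=9, 5+7=12, 5+9=14
a = 21: 21+0=21, 21+4=25, 21+7=28, 21+9=1
A + B = {1, 5, 9, 12, 14, 21, 25, 28}, so |A + B| = 8.
Verify: 8 ≥ 5? Yes ✓.

CD lower bound = 5, actual |A + B| = 8.


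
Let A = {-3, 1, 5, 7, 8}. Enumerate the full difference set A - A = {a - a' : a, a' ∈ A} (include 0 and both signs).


A - A = {a - a' : a, a' ∈ A}.
Compute a - a' for each ordered pair (a, a'):
a = -3: -3--3=0, -3-1=-4, -3-5=-8, -3-7=-10, -3-8=-11
a = 1: 1--3=4, 1-1=0, 1-5=-4, 1-7=-6, 1-8=-7
a = 5: 5--3=8, 5-1=4, 5-5=0, 5-7=-2, 5-8=-3
a = 7: 7--3=10, 7-1=6, 7-5=2, 7-7=0, 7-8=-1
a = 8: 8--3=11, 8-1=7, 8-5=3, 8-7=1, 8-8=0
Collecting distinct values (and noting 0 appears from a-a):
A - A = {-11, -10, -8, -7, -6, -4, -3, -2, -1, 0, 1, 2, 3, 4, 6, 7, 8, 10, 11}
|A - A| = 19

A - A = {-11, -10, -8, -7, -6, -4, -3, -2, -1, 0, 1, 2, 3, 4, 6, 7, 8, 10, 11}


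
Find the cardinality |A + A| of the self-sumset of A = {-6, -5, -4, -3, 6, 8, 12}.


A + A = {a + a' : a, a' ∈ A}; |A| = 7.
General bounds: 2|A| - 1 ≤ |A + A| ≤ |A|(|A|+1)/2, i.e. 13 ≤ |A + A| ≤ 28.
Lower bound 2|A|-1 is attained iff A is an arithmetic progression.
Enumerate sums a + a' for a ≤ a' (symmetric, so this suffices):
a = -6: -6+-6=-12, -6+-5=-11, -6+-4=-10, -6+-3=-9, -6+6=0, -6+8=2, -6+12=6
a = -5: -5+-5=-10, -5+-4=-9, -5+-3=-8, -5+6=1, -5+8=3, -5+12=7
a = -4: -4+-4=-8, -4+-3=-7, -4+6=2, -4+8=4, -4+12=8
a = -3: -3+-3=-6, -3+6=3, -3+8=5, -3+12=9
a = 6: 6+6=12, 6+8=14, 6+12=18
a = 8: 8+8=16, 8+12=20
a = 12: 12+12=24
Distinct sums: {-12, -11, -10, -9, -8, -7, -6, 0, 1, 2, 3, 4, 5, 6, 7, 8, 9, 12, 14, 16, 18, 20, 24}
|A + A| = 23

|A + A| = 23


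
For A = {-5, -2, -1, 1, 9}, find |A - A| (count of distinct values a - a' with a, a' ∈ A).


A - A = {a - a' : a, a' ∈ A}; |A| = 5.
Bounds: 2|A|-1 ≤ |A - A| ≤ |A|² - |A| + 1, i.e. 9 ≤ |A - A| ≤ 21.
Note: 0 ∈ A - A always (from a - a). The set is symmetric: if d ∈ A - A then -d ∈ A - A.
Enumerate nonzero differences d = a - a' with a > a' (then include -d):
Positive differences: {1, 2, 3, 4, 6, 8, 10, 11, 14}
Full difference set: {0} ∪ (positive diffs) ∪ (negative diffs).
|A - A| = 1 + 2·9 = 19 (matches direct enumeration: 19).

|A - A| = 19


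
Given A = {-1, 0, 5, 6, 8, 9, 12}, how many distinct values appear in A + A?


A + A = {a + a' : a, a' ∈ A}; |A| = 7.
General bounds: 2|A| - 1 ≤ |A + A| ≤ |A|(|A|+1)/2, i.e. 13 ≤ |A + A| ≤ 28.
Lower bound 2|A|-1 is attained iff A is an arithmetic progression.
Enumerate sums a + a' for a ≤ a' (symmetric, so this suffices):
a = -1: -1+-1=-2, -1+0=-1, -1+5=4, -1+6=5, -1+8=7, -1+9=8, -1+12=11
a = 0: 0+0=0, 0+5=5, 0+6=6, 0+8=8, 0+9=9, 0+12=12
a = 5: 5+5=10, 5+6=11, 5+8=13, 5+9=14, 5+12=17
a = 6: 6+6=12, 6+8=14, 6+9=15, 6+12=18
a = 8: 8+8=16, 8+9=17, 8+12=20
a = 9: 9+9=18, 9+12=21
a = 12: 12+12=24
Distinct sums: {-2, -1, 0, 4, 5, 6, 7, 8, 9, 10, 11, 12, 13, 14, 15, 16, 17, 18, 20, 21, 24}
|A + A| = 21

|A + A| = 21


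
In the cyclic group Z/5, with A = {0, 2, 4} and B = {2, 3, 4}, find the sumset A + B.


Work in Z/5Z: reduce every sum a + b modulo 5.
Enumerate all 9 pairs:
a = 0: 0+2=2, 0+3=3, 0+4=4
a = 2: 2+2=4, 2+3=0, 2+4=1
a = 4: 4+2=1, 4+3=2, 4+4=3
Distinct residues collected: {0, 1, 2, 3, 4}
|A + B| = 5 (out of 5 total residues).

A + B = {0, 1, 2, 3, 4}


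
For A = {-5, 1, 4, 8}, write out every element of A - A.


A - A = {a - a' : a, a' ∈ A}.
Compute a - a' for each ordered pair (a, a'):
a = -5: -5--5=0, -5-1=-6, -5-4=-9, -5-8=-13
a = 1: 1--5=6, 1-1=0, 1-4=-3, 1-8=-7
a = 4: 4--5=9, 4-1=3, 4-4=0, 4-8=-4
a = 8: 8--5=13, 8-1=7, 8-4=4, 8-8=0
Collecting distinct values (and noting 0 appears from a-a):
A - A = {-13, -9, -7, -6, -4, -3, 0, 3, 4, 6, 7, 9, 13}
|A - A| = 13

A - A = {-13, -9, -7, -6, -4, -3, 0, 3, 4, 6, 7, 9, 13}


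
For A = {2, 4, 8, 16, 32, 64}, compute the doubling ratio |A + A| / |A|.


|A| = 6.
Compute A + A by enumerating all 36 pairs.
A + A = {4, 6, 8, 10, 12, 16, 18, 20, 24, 32, 34, 36, 40, 48, 64, 66, 68, 72, 80, 96, 128}, so |A + A| = 21.
K = |A + A| / |A| = 21/6 = 7/2 ≈ 3.5000.
Reference: AP of size 6 gives K = 11/6 ≈ 1.8333; a fully generic set of size 6 gives K ≈ 3.5000.

|A| = 6, |A + A| = 21, K = 21/6 = 7/2.


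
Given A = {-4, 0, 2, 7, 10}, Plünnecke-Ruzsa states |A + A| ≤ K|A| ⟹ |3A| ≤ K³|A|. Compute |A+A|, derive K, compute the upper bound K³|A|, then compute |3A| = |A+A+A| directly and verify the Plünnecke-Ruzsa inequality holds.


|A| = 5.
Step 1: Compute A + A by enumerating all 25 pairs.
A + A = {-8, -4, -2, 0, 2, 3, 4, 6, 7, 9, 10, 12, 14, 17, 20}, so |A + A| = 15.
Step 2: Doubling constant K = |A + A|/|A| = 15/5 = 15/5 ≈ 3.0000.
Step 3: Plünnecke-Ruzsa gives |3A| ≤ K³·|A| = (3.0000)³ · 5 ≈ 135.0000.
Step 4: Compute 3A = A + A + A directly by enumerating all triples (a,b,c) ∈ A³; |3A| = 29.
Step 5: Check 29 ≤ 135.0000? Yes ✓.

K = 15/5, Plünnecke-Ruzsa bound K³|A| ≈ 135.0000, |3A| = 29, inequality holds.


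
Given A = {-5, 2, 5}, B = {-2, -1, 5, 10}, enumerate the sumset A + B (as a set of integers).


A + B = {a + b : a ∈ A, b ∈ B}.
Enumerate all |A|·|B| = 3·4 = 12 pairs (a, b) and collect distinct sums.
a = -5: -5+-2=-7, -5+-1=-6, -5+5=0, -5+10=5
a = 2: 2+-2=0, 2+-1=1, 2+5=7, 2+10=12
a = 5: 5+-2=3, 5+-1=4, 5+5=10, 5+10=15
Collecting distinct sums: A + B = {-7, -6, 0, 1, 3, 4, 5, 7, 10, 12, 15}
|A + B| = 11

A + B = {-7, -6, 0, 1, 3, 4, 5, 7, 10, 12, 15}


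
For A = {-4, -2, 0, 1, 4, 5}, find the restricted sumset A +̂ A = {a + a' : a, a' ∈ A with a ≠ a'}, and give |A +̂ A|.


Restricted sumset: A +̂ A = {a + a' : a ∈ A, a' ∈ A, a ≠ a'}.
Equivalently, take A + A and drop any sum 2a that is achievable ONLY as a + a for a ∈ A (i.e. sums representable only with equal summands).
Enumerate pairs (a, a') with a < a' (symmetric, so each unordered pair gives one sum; this covers all a ≠ a'):
  -4 + -2 = -6
  -4 + 0 = -4
  -4 + 1 = -3
  -4 + 4 = 0
  -4 + 5 = 1
  -2 + 0 = -2
  -2 + 1 = -1
  -2 + 4 = 2
  -2 + 5 = 3
  0 + 1 = 1
  0 + 4 = 4
  0 + 5 = 5
  1 + 4 = 5
  1 + 5 = 6
  4 + 5 = 9
Collected distinct sums: {-6, -4, -3, -2, -1, 0, 1, 2, 3, 4, 5, 6, 9}
|A +̂ A| = 13
(Reference bound: |A +̂ A| ≥ 2|A| - 3 for |A| ≥ 2, with |A| = 6 giving ≥ 9.)

|A +̂ A| = 13


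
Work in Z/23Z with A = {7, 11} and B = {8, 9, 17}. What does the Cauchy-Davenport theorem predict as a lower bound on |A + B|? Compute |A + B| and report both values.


Cauchy-Davenport: |A + B| ≥ min(p, |A| + |B| - 1) for A, B nonempty in Z/pZ.
|A| = 2, |B| = 3, p = 23.
CD lower bound = min(23, 2 + 3 - 1) = min(23, 4) = 4.
Compute A + B mod 23 directly:
a = 7: 7+8=15, 7+9=16, 7+17=1
a = 11: 11+8=19, 11+9=20, 11+17=5
A + B = {1, 5, 15, 16, 19, 20}, so |A + B| = 6.
Verify: 6 ≥ 4? Yes ✓.

CD lower bound = 4, actual |A + B| = 6.


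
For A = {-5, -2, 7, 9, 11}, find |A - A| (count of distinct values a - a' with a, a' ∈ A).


A - A = {a - a' : a, a' ∈ A}; |A| = 5.
Bounds: 2|A|-1 ≤ |A - A| ≤ |A|² - |A| + 1, i.e. 9 ≤ |A - A| ≤ 21.
Note: 0 ∈ A - A always (from a - a). The set is symmetric: if d ∈ A - A then -d ∈ A - A.
Enumerate nonzero differences d = a - a' with a > a' (then include -d):
Positive differences: {2, 3, 4, 9, 11, 12, 13, 14, 16}
Full difference set: {0} ∪ (positive diffs) ∪ (negative diffs).
|A - A| = 1 + 2·9 = 19 (matches direct enumeration: 19).

|A - A| = 19


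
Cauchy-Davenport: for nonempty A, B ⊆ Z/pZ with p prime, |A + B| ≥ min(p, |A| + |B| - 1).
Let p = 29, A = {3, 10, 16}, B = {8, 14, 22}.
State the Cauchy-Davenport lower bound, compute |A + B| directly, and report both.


Cauchy-Davenport: |A + B| ≥ min(p, |A| + |B| - 1) for A, B nonempty in Z/pZ.
|A| = 3, |B| = 3, p = 29.
CD lower bound = min(29, 3 + 3 - 1) = min(29, 5) = 5.
Compute A + B mod 29 directly:
a = 3: 3+8=11, 3+14=17, 3+22=25
a = 10: 10+8=18, 10+14=24, 10+22=3
a = 16: 16+8=24, 16+14=1, 16+22=9
A + B = {1, 3, 9, 11, 17, 18, 24, 25}, so |A + B| = 8.
Verify: 8 ≥ 5? Yes ✓.

CD lower bound = 5, actual |A + B| = 8.


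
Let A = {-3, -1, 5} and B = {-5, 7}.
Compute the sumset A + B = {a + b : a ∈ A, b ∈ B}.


A + B = {a + b : a ∈ A, b ∈ B}.
Enumerate all |A|·|B| = 3·2 = 6 pairs (a, b) and collect distinct sums.
a = -3: -3+-5=-8, -3+7=4
a = -1: -1+-5=-6, -1+7=6
a = 5: 5+-5=0, 5+7=12
Collecting distinct sums: A + B = {-8, -6, 0, 4, 6, 12}
|A + B| = 6

A + B = {-8, -6, 0, 4, 6, 12}


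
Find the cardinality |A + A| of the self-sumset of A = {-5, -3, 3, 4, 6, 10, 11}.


A + A = {a + a' : a, a' ∈ A}; |A| = 7.
General bounds: 2|A| - 1 ≤ |A + A| ≤ |A|(|A|+1)/2, i.e. 13 ≤ |A + A| ≤ 28.
Lower bound 2|A|-1 is attained iff A is an arithmetic progression.
Enumerate sums a + a' for a ≤ a' (symmetric, so this suffices):
a = -5: -5+-5=-10, -5+-3=-8, -5+3=-2, -5+4=-1, -5+6=1, -5+10=5, -5+11=6
a = -3: -3+-3=-6, -3+3=0, -3+4=1, -3+6=3, -3+10=7, -3+11=8
a = 3: 3+3=6, 3+4=7, 3+6=9, 3+10=13, 3+11=14
a = 4: 4+4=8, 4+6=10, 4+10=14, 4+11=15
a = 6: 6+6=12, 6+10=16, 6+11=17
a = 10: 10+10=20, 10+11=21
a = 11: 11+11=22
Distinct sums: {-10, -8, -6, -2, -1, 0, 1, 3, 5, 6, 7, 8, 9, 10, 12, 13, 14, 15, 16, 17, 20, 21, 22}
|A + A| = 23

|A + A| = 23


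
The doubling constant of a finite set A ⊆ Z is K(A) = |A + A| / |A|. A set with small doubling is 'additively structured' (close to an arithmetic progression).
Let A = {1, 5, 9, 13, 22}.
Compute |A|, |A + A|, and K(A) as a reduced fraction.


|A| = 5.
Compute A + A by enumerating all 25 pairs.
A + A = {2, 6, 10, 14, 18, 22, 23, 26, 27, 31, 35, 44}, so |A + A| = 12.
K = |A + A| / |A| = 12/5 (already in lowest terms) ≈ 2.4000.
Reference: AP of size 5 gives K = 9/5 ≈ 1.8000; a fully generic set of size 5 gives K ≈ 3.0000.

|A| = 5, |A + A| = 12, K = 12/5.


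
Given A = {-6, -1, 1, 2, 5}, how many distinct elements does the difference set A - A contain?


A - A = {a - a' : a, a' ∈ A}; |A| = 5.
Bounds: 2|A|-1 ≤ |A - A| ≤ |A|² - |A| + 1, i.e. 9 ≤ |A - A| ≤ 21.
Note: 0 ∈ A - A always (from a - a). The set is symmetric: if d ∈ A - A then -d ∈ A - A.
Enumerate nonzero differences d = a - a' with a > a' (then include -d):
Positive differences: {1, 2, 3, 4, 5, 6, 7, 8, 11}
Full difference set: {0} ∪ (positive diffs) ∪ (negative diffs).
|A - A| = 1 + 2·9 = 19 (matches direct enumeration: 19).

|A - A| = 19


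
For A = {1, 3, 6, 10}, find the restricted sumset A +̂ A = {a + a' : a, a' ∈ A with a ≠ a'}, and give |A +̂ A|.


Restricted sumset: A +̂ A = {a + a' : a ∈ A, a' ∈ A, a ≠ a'}.
Equivalently, take A + A and drop any sum 2a that is achievable ONLY as a + a for a ∈ A (i.e. sums representable only with equal summands).
Enumerate pairs (a, a') with a < a' (symmetric, so each unordered pair gives one sum; this covers all a ≠ a'):
  1 + 3 = 4
  1 + 6 = 7
  1 + 10 = 11
  3 + 6 = 9
  3 + 10 = 13
  6 + 10 = 16
Collected distinct sums: {4, 7, 9, 11, 13, 16}
|A +̂ A| = 6
(Reference bound: |A +̂ A| ≥ 2|A| - 3 for |A| ≥ 2, with |A| = 4 giving ≥ 5.)

|A +̂ A| = 6


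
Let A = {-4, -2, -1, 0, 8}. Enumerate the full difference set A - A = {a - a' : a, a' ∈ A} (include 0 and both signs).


A - A = {a - a' : a, a' ∈ A}.
Compute a - a' for each ordered pair (a, a'):
a = -4: -4--4=0, -4--2=-2, -4--1=-3, -4-0=-4, -4-8=-12
a = -2: -2--4=2, -2--2=0, -2--1=-1, -2-0=-2, -2-8=-10
a = -1: -1--4=3, -1--2=1, -1--1=0, -1-0=-1, -1-8=-9
a = 0: 0--4=4, 0--2=2, 0--1=1, 0-0=0, 0-8=-8
a = 8: 8--4=12, 8--2=10, 8--1=9, 8-0=8, 8-8=0
Collecting distinct values (and noting 0 appears from a-a):
A - A = {-12, -10, -9, -8, -4, -3, -2, -1, 0, 1, 2, 3, 4, 8, 9, 10, 12}
|A - A| = 17

A - A = {-12, -10, -9, -8, -4, -3, -2, -1, 0, 1, 2, 3, 4, 8, 9, 10, 12}


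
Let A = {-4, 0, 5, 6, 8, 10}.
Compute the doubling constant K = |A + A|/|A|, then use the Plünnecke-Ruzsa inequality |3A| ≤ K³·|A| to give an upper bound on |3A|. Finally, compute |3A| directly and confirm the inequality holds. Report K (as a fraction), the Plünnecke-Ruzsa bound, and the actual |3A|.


|A| = 6.
Step 1: Compute A + A by enumerating all 36 pairs.
A + A = {-8, -4, 0, 1, 2, 4, 5, 6, 8, 10, 11, 12, 13, 14, 15, 16, 18, 20}, so |A + A| = 18.
Step 2: Doubling constant K = |A + A|/|A| = 18/6 = 18/6 ≈ 3.0000.
Step 3: Plünnecke-Ruzsa gives |3A| ≤ K³·|A| = (3.0000)³ · 6 ≈ 162.0000.
Step 4: Compute 3A = A + A + A directly by enumerating all triples (a,b,c) ∈ A³; |3A| = 33.
Step 5: Check 33 ≤ 162.0000? Yes ✓.

K = 18/6, Plünnecke-Ruzsa bound K³|A| ≈ 162.0000, |3A| = 33, inequality holds.
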